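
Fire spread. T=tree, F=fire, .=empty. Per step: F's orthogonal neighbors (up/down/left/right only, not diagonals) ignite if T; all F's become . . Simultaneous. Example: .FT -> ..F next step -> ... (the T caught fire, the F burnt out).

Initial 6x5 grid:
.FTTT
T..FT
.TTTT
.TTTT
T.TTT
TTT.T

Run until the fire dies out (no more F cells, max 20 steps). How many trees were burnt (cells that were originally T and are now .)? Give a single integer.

Step 1: +4 fires, +2 burnt (F count now 4)
Step 2: +4 fires, +4 burnt (F count now 4)
Step 3: +4 fires, +4 burnt (F count now 4)
Step 4: +3 fires, +4 burnt (F count now 3)
Step 5: +2 fires, +3 burnt (F count now 2)
Step 6: +1 fires, +2 burnt (F count now 1)
Step 7: +1 fires, +1 burnt (F count now 1)
Step 8: +1 fires, +1 burnt (F count now 1)
Step 9: +0 fires, +1 burnt (F count now 0)
Fire out after step 9
Initially T: 21, now '.': 29
Total burnt (originally-T cells now '.'): 20

Answer: 20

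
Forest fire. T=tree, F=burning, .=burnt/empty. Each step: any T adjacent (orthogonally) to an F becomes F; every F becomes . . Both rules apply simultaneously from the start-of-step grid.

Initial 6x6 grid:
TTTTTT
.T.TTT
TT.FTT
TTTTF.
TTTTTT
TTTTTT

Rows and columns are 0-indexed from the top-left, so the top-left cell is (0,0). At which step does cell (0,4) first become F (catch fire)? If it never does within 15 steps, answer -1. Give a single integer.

Step 1: cell (0,4)='T' (+4 fires, +2 burnt)
Step 2: cell (0,4)='T' (+7 fires, +4 burnt)
Step 3: cell (0,4)='F' (+7 fires, +7 burnt)
  -> target ignites at step 3
Step 4: cell (0,4)='.' (+6 fires, +7 burnt)
Step 5: cell (0,4)='.' (+5 fires, +6 burnt)
Step 6: cell (0,4)='.' (+1 fires, +5 burnt)
Step 7: cell (0,4)='.' (+0 fires, +1 burnt)
  fire out at step 7

3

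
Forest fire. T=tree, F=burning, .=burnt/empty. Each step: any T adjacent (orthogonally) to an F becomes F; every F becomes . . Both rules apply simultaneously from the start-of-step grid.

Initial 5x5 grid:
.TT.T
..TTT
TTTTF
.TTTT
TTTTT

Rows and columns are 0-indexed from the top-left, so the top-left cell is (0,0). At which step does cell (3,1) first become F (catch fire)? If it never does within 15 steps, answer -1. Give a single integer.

Step 1: cell (3,1)='T' (+3 fires, +1 burnt)
Step 2: cell (3,1)='T' (+5 fires, +3 burnt)
Step 3: cell (3,1)='T' (+4 fires, +5 burnt)
Step 4: cell (3,1)='F' (+4 fires, +4 burnt)
  -> target ignites at step 4
Step 5: cell (3,1)='.' (+2 fires, +4 burnt)
Step 6: cell (3,1)='.' (+1 fires, +2 burnt)
Step 7: cell (3,1)='.' (+0 fires, +1 burnt)
  fire out at step 7

4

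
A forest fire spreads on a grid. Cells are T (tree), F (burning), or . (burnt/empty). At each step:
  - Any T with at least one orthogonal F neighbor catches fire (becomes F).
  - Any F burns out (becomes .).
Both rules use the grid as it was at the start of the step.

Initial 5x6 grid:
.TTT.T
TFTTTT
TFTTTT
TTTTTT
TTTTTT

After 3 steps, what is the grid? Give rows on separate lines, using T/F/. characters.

Step 1: 6 trees catch fire, 2 burn out
  .FTT.T
  F.FTTT
  F.FTTT
  TFTTTT
  TTTTTT
Step 2: 6 trees catch fire, 6 burn out
  ..FT.T
  ...FTT
  ...FTT
  F.FTTT
  TFTTTT
Step 3: 6 trees catch fire, 6 burn out
  ...F.T
  ....FT
  ....FT
  ...FTT
  F.FTTT

...F.T
....FT
....FT
...FTT
F.FTTT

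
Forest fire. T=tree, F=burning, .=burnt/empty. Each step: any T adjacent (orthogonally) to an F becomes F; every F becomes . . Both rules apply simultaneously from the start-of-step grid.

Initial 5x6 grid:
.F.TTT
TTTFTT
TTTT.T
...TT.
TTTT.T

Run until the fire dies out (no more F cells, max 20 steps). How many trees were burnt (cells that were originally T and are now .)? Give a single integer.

Answer: 19

Derivation:
Step 1: +5 fires, +2 burnt (F count now 5)
Step 2: +6 fires, +5 burnt (F count now 6)
Step 3: +5 fires, +6 burnt (F count now 5)
Step 4: +1 fires, +5 burnt (F count now 1)
Step 5: +1 fires, +1 burnt (F count now 1)
Step 6: +1 fires, +1 burnt (F count now 1)
Step 7: +0 fires, +1 burnt (F count now 0)
Fire out after step 7
Initially T: 20, now '.': 29
Total burnt (originally-T cells now '.'): 19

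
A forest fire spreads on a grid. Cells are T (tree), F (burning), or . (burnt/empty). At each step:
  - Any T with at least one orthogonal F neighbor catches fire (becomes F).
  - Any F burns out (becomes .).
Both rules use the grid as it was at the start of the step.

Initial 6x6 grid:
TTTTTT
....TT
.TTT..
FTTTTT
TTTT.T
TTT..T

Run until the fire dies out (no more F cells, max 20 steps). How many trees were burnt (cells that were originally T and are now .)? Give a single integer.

Step 1: +2 fires, +1 burnt (F count now 2)
Step 2: +4 fires, +2 burnt (F count now 4)
Step 3: +4 fires, +4 burnt (F count now 4)
Step 4: +4 fires, +4 burnt (F count now 4)
Step 5: +1 fires, +4 burnt (F count now 1)
Step 6: +1 fires, +1 burnt (F count now 1)
Step 7: +1 fires, +1 burnt (F count now 1)
Step 8: +0 fires, +1 burnt (F count now 0)
Fire out after step 8
Initially T: 25, now '.': 28
Total burnt (originally-T cells now '.'): 17

Answer: 17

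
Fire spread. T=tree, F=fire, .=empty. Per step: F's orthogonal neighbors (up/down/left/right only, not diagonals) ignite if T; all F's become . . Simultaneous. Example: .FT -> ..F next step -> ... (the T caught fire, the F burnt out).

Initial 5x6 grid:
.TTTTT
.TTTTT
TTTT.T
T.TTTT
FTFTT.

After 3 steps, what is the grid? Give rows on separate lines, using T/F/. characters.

Step 1: 4 trees catch fire, 2 burn out
  .TTTTT
  .TTTTT
  TTTT.T
  F.FTTT
  .F.FT.
Step 2: 4 trees catch fire, 4 burn out
  .TTTTT
  .TTTTT
  FTFT.T
  ...FTT
  ....F.
Step 3: 4 trees catch fire, 4 burn out
  .TTTTT
  .TFTTT
  .F.F.T
  ....FT
  ......

.TTTTT
.TFTTT
.F.F.T
....FT
......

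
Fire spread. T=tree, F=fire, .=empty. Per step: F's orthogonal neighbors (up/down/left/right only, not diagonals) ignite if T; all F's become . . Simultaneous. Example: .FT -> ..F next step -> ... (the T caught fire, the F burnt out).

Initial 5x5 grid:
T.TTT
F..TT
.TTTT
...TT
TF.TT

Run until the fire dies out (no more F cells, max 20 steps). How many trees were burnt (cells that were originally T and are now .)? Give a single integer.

Step 1: +2 fires, +2 burnt (F count now 2)
Step 2: +0 fires, +2 burnt (F count now 0)
Fire out after step 2
Initially T: 15, now '.': 12
Total burnt (originally-T cells now '.'): 2

Answer: 2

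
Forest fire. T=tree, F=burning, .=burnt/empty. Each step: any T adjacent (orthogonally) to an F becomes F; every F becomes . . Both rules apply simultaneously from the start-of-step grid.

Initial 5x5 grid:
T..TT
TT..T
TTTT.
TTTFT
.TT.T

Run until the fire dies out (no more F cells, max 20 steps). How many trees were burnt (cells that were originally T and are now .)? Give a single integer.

Step 1: +3 fires, +1 burnt (F count now 3)
Step 2: +4 fires, +3 burnt (F count now 4)
Step 3: +3 fires, +4 burnt (F count now 3)
Step 4: +2 fires, +3 burnt (F count now 2)
Step 5: +1 fires, +2 burnt (F count now 1)
Step 6: +1 fires, +1 burnt (F count now 1)
Step 7: +0 fires, +1 burnt (F count now 0)
Fire out after step 7
Initially T: 17, now '.': 22
Total burnt (originally-T cells now '.'): 14

Answer: 14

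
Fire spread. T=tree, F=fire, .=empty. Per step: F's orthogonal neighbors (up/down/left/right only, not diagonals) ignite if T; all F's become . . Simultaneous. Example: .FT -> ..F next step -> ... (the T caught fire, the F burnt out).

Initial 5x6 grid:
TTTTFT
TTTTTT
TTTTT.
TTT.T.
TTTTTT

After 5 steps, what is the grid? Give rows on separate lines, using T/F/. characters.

Step 1: 3 trees catch fire, 1 burn out
  TTTF.F
  TTTTFT
  TTTTT.
  TTT.T.
  TTTTTT
Step 2: 4 trees catch fire, 3 burn out
  TTF...
  TTTF.F
  TTTTF.
  TTT.T.
  TTTTTT
Step 3: 4 trees catch fire, 4 burn out
  TF....
  TTF...
  TTTF..
  TTT.F.
  TTTTTT
Step 4: 4 trees catch fire, 4 burn out
  F.....
  TF....
  TTF...
  TTT...
  TTTTFT
Step 5: 5 trees catch fire, 4 burn out
  ......
  F.....
  TF....
  TTF...
  TTTF.F

......
F.....
TF....
TTF...
TTTF.F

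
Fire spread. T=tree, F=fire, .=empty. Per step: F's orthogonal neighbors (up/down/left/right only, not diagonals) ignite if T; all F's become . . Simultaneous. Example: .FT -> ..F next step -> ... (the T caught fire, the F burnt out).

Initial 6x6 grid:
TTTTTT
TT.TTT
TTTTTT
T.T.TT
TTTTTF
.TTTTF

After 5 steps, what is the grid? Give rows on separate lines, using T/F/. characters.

Step 1: 3 trees catch fire, 2 burn out
  TTTTTT
  TT.TTT
  TTTTTT
  T.T.TF
  TTTTF.
  .TTTF.
Step 2: 4 trees catch fire, 3 burn out
  TTTTTT
  TT.TTT
  TTTTTF
  T.T.F.
  TTTF..
  .TTF..
Step 3: 4 trees catch fire, 4 burn out
  TTTTTT
  TT.TTF
  TTTTF.
  T.T...
  TTF...
  .TF...
Step 4: 6 trees catch fire, 4 burn out
  TTTTTF
  TT.TF.
  TTTF..
  T.F...
  TF....
  .F....
Step 5: 4 trees catch fire, 6 burn out
  TTTTF.
  TT.F..
  TTF...
  T.....
  F.....
  ......

TTTTF.
TT.F..
TTF...
T.....
F.....
......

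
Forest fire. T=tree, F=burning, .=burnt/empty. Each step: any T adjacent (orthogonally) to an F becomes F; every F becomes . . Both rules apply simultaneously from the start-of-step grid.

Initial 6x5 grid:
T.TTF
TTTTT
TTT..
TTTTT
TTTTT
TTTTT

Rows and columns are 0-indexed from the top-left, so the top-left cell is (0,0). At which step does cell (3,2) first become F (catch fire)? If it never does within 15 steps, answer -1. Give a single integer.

Step 1: cell (3,2)='T' (+2 fires, +1 burnt)
Step 2: cell (3,2)='T' (+2 fires, +2 burnt)
Step 3: cell (3,2)='T' (+1 fires, +2 burnt)
Step 4: cell (3,2)='T' (+2 fires, +1 burnt)
Step 5: cell (3,2)='F' (+3 fires, +2 burnt)
  -> target ignites at step 5
Step 6: cell (3,2)='.' (+5 fires, +3 burnt)
Step 7: cell (3,2)='.' (+5 fires, +5 burnt)
Step 8: cell (3,2)='.' (+4 fires, +5 burnt)
Step 9: cell (3,2)='.' (+2 fires, +4 burnt)
Step 10: cell (3,2)='.' (+0 fires, +2 burnt)
  fire out at step 10

5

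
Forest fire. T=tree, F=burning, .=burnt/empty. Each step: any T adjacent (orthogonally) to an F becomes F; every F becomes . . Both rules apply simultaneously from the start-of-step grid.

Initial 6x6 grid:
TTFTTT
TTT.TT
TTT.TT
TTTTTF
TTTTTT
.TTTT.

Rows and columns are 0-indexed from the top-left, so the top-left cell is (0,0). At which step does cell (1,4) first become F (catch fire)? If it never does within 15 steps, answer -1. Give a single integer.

Step 1: cell (1,4)='T' (+6 fires, +2 burnt)
Step 2: cell (1,4)='T' (+8 fires, +6 burnt)
Step 3: cell (1,4)='F' (+7 fires, +8 burnt)
  -> target ignites at step 3
Step 4: cell (1,4)='.' (+4 fires, +7 burnt)
Step 5: cell (1,4)='.' (+3 fires, +4 burnt)
Step 6: cell (1,4)='.' (+2 fires, +3 burnt)
Step 7: cell (1,4)='.' (+0 fires, +2 burnt)
  fire out at step 7

3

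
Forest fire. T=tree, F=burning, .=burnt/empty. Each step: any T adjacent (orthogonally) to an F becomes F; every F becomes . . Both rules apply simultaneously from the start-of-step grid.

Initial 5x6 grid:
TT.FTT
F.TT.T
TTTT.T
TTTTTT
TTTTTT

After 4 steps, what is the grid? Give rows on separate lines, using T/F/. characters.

Step 1: 4 trees catch fire, 2 burn out
  FT..FT
  ..TF.T
  FTTT.T
  TTTTTT
  TTTTTT
Step 2: 6 trees catch fire, 4 burn out
  .F...F
  ..F..T
  .FTF.T
  FTTTTT
  TTTTTT
Step 3: 5 trees catch fire, 6 burn out
  ......
  .....F
  ..F..T
  .FTFTT
  FTTTTT
Step 4: 5 trees catch fire, 5 burn out
  ......
  ......
  .....F
  ..F.FT
  .FTFTT

......
......
.....F
..F.FT
.FTFTT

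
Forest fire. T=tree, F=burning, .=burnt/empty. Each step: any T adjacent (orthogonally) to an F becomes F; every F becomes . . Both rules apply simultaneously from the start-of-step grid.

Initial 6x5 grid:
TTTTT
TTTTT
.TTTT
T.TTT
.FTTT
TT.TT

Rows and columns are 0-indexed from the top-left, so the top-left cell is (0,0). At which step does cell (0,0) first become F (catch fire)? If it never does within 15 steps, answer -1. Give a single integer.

Step 1: cell (0,0)='T' (+2 fires, +1 burnt)
Step 2: cell (0,0)='T' (+3 fires, +2 burnt)
Step 3: cell (0,0)='T' (+4 fires, +3 burnt)
Step 4: cell (0,0)='T' (+5 fires, +4 burnt)
Step 5: cell (0,0)='T' (+4 fires, +5 burnt)
Step 6: cell (0,0)='T' (+4 fires, +4 burnt)
Step 7: cell (0,0)='F' (+2 fires, +4 burnt)
  -> target ignites at step 7
Step 8: cell (0,0)='.' (+0 fires, +2 burnt)
  fire out at step 8

7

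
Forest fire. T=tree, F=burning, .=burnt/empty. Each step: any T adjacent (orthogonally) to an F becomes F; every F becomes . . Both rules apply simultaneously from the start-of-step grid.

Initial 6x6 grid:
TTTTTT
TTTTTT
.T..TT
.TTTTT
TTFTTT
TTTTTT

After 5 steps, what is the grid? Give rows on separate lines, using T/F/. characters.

Step 1: 4 trees catch fire, 1 burn out
  TTTTTT
  TTTTTT
  .T..TT
  .TFTTT
  TF.FTT
  TTFTTT
Step 2: 6 trees catch fire, 4 burn out
  TTTTTT
  TTTTTT
  .T..TT
  .F.FTT
  F...FT
  TF.FTT
Step 3: 5 trees catch fire, 6 burn out
  TTTTTT
  TTTTTT
  .F..TT
  ....FT
  .....F
  F...FT
Step 4: 4 trees catch fire, 5 burn out
  TTTTTT
  TFTTTT
  ....FT
  .....F
  ......
  .....F
Step 5: 5 trees catch fire, 4 burn out
  TFTTTT
  F.FTFT
  .....F
  ......
  ......
  ......

TFTTTT
F.FTFT
.....F
......
......
......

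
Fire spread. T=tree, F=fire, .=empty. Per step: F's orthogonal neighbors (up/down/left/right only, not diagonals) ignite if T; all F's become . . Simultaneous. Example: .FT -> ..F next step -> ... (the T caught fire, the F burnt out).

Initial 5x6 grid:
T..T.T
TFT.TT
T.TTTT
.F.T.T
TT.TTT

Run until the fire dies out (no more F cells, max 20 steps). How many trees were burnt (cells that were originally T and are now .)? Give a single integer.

Answer: 18

Derivation:
Step 1: +3 fires, +2 burnt (F count now 3)
Step 2: +4 fires, +3 burnt (F count now 4)
Step 3: +1 fires, +4 burnt (F count now 1)
Step 4: +2 fires, +1 burnt (F count now 2)
Step 5: +3 fires, +2 burnt (F count now 3)
Step 6: +3 fires, +3 burnt (F count now 3)
Step 7: +2 fires, +3 burnt (F count now 2)
Step 8: +0 fires, +2 burnt (F count now 0)
Fire out after step 8
Initially T: 19, now '.': 29
Total burnt (originally-T cells now '.'): 18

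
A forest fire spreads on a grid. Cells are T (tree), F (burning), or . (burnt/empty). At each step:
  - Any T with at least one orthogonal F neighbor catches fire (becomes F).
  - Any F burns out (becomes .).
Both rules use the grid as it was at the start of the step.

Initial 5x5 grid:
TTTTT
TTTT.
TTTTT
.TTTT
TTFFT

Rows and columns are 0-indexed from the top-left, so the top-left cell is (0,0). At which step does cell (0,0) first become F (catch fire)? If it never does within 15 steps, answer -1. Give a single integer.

Step 1: cell (0,0)='T' (+4 fires, +2 burnt)
Step 2: cell (0,0)='T' (+5 fires, +4 burnt)
Step 3: cell (0,0)='T' (+4 fires, +5 burnt)
Step 4: cell (0,0)='T' (+4 fires, +4 burnt)
Step 5: cell (0,0)='T' (+3 fires, +4 burnt)
Step 6: cell (0,0)='F' (+1 fires, +3 burnt)
  -> target ignites at step 6
Step 7: cell (0,0)='.' (+0 fires, +1 burnt)
  fire out at step 7

6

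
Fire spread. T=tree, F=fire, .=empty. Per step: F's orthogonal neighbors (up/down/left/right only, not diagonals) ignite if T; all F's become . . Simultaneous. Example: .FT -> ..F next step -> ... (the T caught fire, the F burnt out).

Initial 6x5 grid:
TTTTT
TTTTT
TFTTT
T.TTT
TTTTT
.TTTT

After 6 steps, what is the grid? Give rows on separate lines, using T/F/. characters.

Step 1: 3 trees catch fire, 1 burn out
  TTTTT
  TFTTT
  F.FTT
  T.TTT
  TTTTT
  .TTTT
Step 2: 6 trees catch fire, 3 burn out
  TFTTT
  F.FTT
  ...FT
  F.FTT
  TTTTT
  .TTTT
Step 3: 7 trees catch fire, 6 burn out
  F.FTT
  ...FT
  ....F
  ...FT
  FTFTT
  .TTTT
Step 4: 6 trees catch fire, 7 burn out
  ...FT
  ....F
  .....
  ....F
  .F.FT
  .TFTT
Step 5: 4 trees catch fire, 6 burn out
  ....F
  .....
  .....
  .....
  ....F
  .F.FT
Step 6: 1 trees catch fire, 4 burn out
  .....
  .....
  .....
  .....
  .....
  ....F

.....
.....
.....
.....
.....
....F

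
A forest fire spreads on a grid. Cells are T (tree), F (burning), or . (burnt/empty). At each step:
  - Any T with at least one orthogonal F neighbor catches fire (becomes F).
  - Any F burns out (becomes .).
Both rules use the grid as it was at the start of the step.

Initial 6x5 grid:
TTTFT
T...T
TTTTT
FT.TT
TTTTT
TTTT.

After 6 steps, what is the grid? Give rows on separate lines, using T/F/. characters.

Step 1: 5 trees catch fire, 2 burn out
  TTF.F
  T...T
  FTTTT
  .F.TT
  FTTTT
  TTTT.
Step 2: 6 trees catch fire, 5 burn out
  TF...
  F...F
  .FTTT
  ...TT
  .FTTT
  FTTT.
Step 3: 5 trees catch fire, 6 burn out
  F....
  .....
  ..FTF
  ...TT
  ..FTT
  .FTT.
Step 4: 4 trees catch fire, 5 burn out
  .....
  .....
  ...F.
  ...TF
  ...FT
  ..FT.
Step 5: 3 trees catch fire, 4 burn out
  .....
  .....
  .....
  ...F.
  ....F
  ...F.
Step 6: 0 trees catch fire, 3 burn out
  .....
  .....
  .....
  .....
  .....
  .....

.....
.....
.....
.....
.....
.....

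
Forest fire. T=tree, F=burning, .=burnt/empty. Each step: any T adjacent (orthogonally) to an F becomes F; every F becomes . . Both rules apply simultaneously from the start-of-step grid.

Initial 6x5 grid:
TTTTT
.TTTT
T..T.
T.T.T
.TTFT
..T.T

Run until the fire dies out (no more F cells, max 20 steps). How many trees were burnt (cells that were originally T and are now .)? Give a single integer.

Step 1: +2 fires, +1 burnt (F count now 2)
Step 2: +5 fires, +2 burnt (F count now 5)
Step 3: +0 fires, +5 burnt (F count now 0)
Fire out after step 3
Initially T: 19, now '.': 18
Total burnt (originally-T cells now '.'): 7

Answer: 7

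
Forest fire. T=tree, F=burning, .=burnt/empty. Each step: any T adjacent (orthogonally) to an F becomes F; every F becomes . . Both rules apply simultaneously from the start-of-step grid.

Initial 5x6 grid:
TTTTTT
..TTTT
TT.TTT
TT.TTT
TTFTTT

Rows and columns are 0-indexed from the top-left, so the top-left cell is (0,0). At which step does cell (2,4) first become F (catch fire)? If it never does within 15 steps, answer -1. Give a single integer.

Step 1: cell (2,4)='T' (+2 fires, +1 burnt)
Step 2: cell (2,4)='T' (+4 fires, +2 burnt)
Step 3: cell (2,4)='T' (+5 fires, +4 burnt)
Step 4: cell (2,4)='F' (+4 fires, +5 burnt)
  -> target ignites at step 4
Step 5: cell (2,4)='.' (+4 fires, +4 burnt)
Step 6: cell (2,4)='.' (+3 fires, +4 burnt)
Step 7: cell (2,4)='.' (+2 fires, +3 burnt)
Step 8: cell (2,4)='.' (+1 fires, +2 burnt)
Step 9: cell (2,4)='.' (+0 fires, +1 burnt)
  fire out at step 9

4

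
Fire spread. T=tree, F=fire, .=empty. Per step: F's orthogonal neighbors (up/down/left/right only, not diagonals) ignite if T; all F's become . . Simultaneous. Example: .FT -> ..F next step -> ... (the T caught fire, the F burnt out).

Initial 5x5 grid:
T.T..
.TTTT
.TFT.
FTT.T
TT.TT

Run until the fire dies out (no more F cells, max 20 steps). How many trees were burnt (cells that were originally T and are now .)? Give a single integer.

Answer: 11

Derivation:
Step 1: +6 fires, +2 burnt (F count now 6)
Step 2: +4 fires, +6 burnt (F count now 4)
Step 3: +1 fires, +4 burnt (F count now 1)
Step 4: +0 fires, +1 burnt (F count now 0)
Fire out after step 4
Initially T: 15, now '.': 21
Total burnt (originally-T cells now '.'): 11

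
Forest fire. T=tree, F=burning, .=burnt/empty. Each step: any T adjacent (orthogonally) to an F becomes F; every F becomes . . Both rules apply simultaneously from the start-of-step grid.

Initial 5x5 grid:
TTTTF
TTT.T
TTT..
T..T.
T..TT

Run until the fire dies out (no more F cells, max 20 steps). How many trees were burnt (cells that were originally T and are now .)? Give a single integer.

Answer: 13

Derivation:
Step 1: +2 fires, +1 burnt (F count now 2)
Step 2: +1 fires, +2 burnt (F count now 1)
Step 3: +2 fires, +1 burnt (F count now 2)
Step 4: +3 fires, +2 burnt (F count now 3)
Step 5: +2 fires, +3 burnt (F count now 2)
Step 6: +1 fires, +2 burnt (F count now 1)
Step 7: +1 fires, +1 burnt (F count now 1)
Step 8: +1 fires, +1 burnt (F count now 1)
Step 9: +0 fires, +1 burnt (F count now 0)
Fire out after step 9
Initially T: 16, now '.': 22
Total burnt (originally-T cells now '.'): 13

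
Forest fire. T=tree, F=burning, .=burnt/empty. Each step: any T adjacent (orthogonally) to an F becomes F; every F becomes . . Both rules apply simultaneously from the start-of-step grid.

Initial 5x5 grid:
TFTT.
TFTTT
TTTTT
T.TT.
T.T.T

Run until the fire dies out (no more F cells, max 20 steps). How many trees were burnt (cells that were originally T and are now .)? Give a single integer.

Answer: 17

Derivation:
Step 1: +5 fires, +2 burnt (F count now 5)
Step 2: +4 fires, +5 burnt (F count now 4)
Step 3: +4 fires, +4 burnt (F count now 4)
Step 4: +4 fires, +4 burnt (F count now 4)
Step 5: +0 fires, +4 burnt (F count now 0)
Fire out after step 5
Initially T: 18, now '.': 24
Total burnt (originally-T cells now '.'): 17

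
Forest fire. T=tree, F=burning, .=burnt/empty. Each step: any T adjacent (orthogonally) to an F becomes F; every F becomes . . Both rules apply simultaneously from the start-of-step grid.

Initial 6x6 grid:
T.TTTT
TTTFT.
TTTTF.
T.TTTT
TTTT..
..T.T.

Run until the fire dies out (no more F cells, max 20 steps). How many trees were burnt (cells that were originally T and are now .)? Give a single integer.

Step 1: +5 fires, +2 burnt (F count now 5)
Step 2: +6 fires, +5 burnt (F count now 6)
Step 3: +5 fires, +6 burnt (F count now 5)
Step 4: +3 fires, +5 burnt (F count now 3)
Step 5: +3 fires, +3 burnt (F count now 3)
Step 6: +1 fires, +3 burnt (F count now 1)
Step 7: +0 fires, +1 burnt (F count now 0)
Fire out after step 7
Initially T: 24, now '.': 35
Total burnt (originally-T cells now '.'): 23

Answer: 23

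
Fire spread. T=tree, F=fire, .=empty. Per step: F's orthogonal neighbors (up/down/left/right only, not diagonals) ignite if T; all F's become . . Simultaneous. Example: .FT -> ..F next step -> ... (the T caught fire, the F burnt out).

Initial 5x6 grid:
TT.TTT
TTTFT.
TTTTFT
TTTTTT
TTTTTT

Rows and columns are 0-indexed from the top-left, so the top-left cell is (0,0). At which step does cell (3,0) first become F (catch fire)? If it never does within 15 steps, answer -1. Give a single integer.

Step 1: cell (3,0)='T' (+6 fires, +2 burnt)
Step 2: cell (3,0)='T' (+6 fires, +6 burnt)
Step 3: cell (3,0)='T' (+7 fires, +6 burnt)
Step 4: cell (3,0)='T' (+4 fires, +7 burnt)
Step 5: cell (3,0)='F' (+2 fires, +4 burnt)
  -> target ignites at step 5
Step 6: cell (3,0)='.' (+1 fires, +2 burnt)
Step 7: cell (3,0)='.' (+0 fires, +1 burnt)
  fire out at step 7

5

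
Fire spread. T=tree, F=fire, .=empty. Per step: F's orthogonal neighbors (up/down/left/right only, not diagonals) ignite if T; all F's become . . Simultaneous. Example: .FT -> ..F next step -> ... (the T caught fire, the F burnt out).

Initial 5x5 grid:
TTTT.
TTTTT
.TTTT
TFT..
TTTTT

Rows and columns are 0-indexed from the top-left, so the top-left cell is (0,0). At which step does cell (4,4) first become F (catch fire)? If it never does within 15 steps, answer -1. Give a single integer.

Step 1: cell (4,4)='T' (+4 fires, +1 burnt)
Step 2: cell (4,4)='T' (+4 fires, +4 burnt)
Step 3: cell (4,4)='T' (+5 fires, +4 burnt)
Step 4: cell (4,4)='F' (+5 fires, +5 burnt)
  -> target ignites at step 4
Step 5: cell (4,4)='.' (+2 fires, +5 burnt)
Step 6: cell (4,4)='.' (+0 fires, +2 burnt)
  fire out at step 6

4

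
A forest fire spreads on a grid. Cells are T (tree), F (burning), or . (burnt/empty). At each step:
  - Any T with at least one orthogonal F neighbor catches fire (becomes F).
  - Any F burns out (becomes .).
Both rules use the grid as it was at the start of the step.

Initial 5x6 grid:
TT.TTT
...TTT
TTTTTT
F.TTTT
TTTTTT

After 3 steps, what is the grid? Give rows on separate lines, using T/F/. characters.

Step 1: 2 trees catch fire, 1 burn out
  TT.TTT
  ...TTT
  FTTTTT
  ..TTTT
  FTTTTT
Step 2: 2 trees catch fire, 2 burn out
  TT.TTT
  ...TTT
  .FTTTT
  ..TTTT
  .FTTTT
Step 3: 2 trees catch fire, 2 burn out
  TT.TTT
  ...TTT
  ..FTTT
  ..TTTT
  ..FTTT

TT.TTT
...TTT
..FTTT
..TTTT
..FTTT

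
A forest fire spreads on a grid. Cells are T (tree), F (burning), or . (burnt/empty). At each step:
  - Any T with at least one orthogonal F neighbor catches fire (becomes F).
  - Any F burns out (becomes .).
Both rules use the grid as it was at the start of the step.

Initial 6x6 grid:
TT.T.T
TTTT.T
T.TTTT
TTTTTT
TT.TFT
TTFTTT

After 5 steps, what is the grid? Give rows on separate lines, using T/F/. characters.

Step 1: 6 trees catch fire, 2 burn out
  TT.T.T
  TTTT.T
  T.TTTT
  TTTTFT
  TT.F.F
  TF.FFT
Step 2: 6 trees catch fire, 6 burn out
  TT.T.T
  TTTT.T
  T.TTFT
  TTTF.F
  TF....
  F....F
Step 3: 5 trees catch fire, 6 burn out
  TT.T.T
  TTTT.T
  T.TF.F
  TFF...
  F.....
  ......
Step 4: 4 trees catch fire, 5 burn out
  TT.T.T
  TTTF.F
  T.F...
  F.....
  ......
  ......
Step 5: 4 trees catch fire, 4 burn out
  TT.F.F
  TTF...
  F.....
  ......
  ......
  ......

TT.F.F
TTF...
F.....
......
......
......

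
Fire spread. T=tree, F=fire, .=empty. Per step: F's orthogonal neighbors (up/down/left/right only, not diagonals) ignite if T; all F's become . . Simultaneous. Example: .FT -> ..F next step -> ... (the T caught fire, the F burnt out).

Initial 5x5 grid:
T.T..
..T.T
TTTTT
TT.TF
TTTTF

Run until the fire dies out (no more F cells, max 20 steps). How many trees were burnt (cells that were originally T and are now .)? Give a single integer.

Answer: 15

Derivation:
Step 1: +3 fires, +2 burnt (F count now 3)
Step 2: +3 fires, +3 burnt (F count now 3)
Step 3: +2 fires, +3 burnt (F count now 2)
Step 4: +4 fires, +2 burnt (F count now 4)
Step 5: +3 fires, +4 burnt (F count now 3)
Step 6: +0 fires, +3 burnt (F count now 0)
Fire out after step 6
Initially T: 16, now '.': 24
Total burnt (originally-T cells now '.'): 15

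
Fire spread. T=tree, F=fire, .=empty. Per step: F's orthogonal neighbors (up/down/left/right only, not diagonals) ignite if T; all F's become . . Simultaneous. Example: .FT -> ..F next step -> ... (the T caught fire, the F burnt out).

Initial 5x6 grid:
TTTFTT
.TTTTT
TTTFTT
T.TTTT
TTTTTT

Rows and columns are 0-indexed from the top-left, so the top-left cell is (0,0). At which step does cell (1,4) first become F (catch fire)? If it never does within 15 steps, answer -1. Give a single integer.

Step 1: cell (1,4)='T' (+6 fires, +2 burnt)
Step 2: cell (1,4)='F' (+9 fires, +6 burnt)
  -> target ignites at step 2
Step 3: cell (1,4)='.' (+7 fires, +9 burnt)
Step 4: cell (1,4)='.' (+3 fires, +7 burnt)
Step 5: cell (1,4)='.' (+1 fires, +3 burnt)
Step 6: cell (1,4)='.' (+0 fires, +1 burnt)
  fire out at step 6

2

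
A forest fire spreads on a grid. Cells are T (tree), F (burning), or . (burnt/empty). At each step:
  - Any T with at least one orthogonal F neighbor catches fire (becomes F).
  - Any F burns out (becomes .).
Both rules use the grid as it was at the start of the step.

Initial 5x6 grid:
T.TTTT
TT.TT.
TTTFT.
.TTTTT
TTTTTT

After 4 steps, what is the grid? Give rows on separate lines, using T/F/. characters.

Step 1: 4 trees catch fire, 1 burn out
  T.TTTT
  TT.FT.
  TTF.F.
  .TTFTT
  TTTTTT
Step 2: 6 trees catch fire, 4 burn out
  T.TFTT
  TT..F.
  TF....
  .TF.FT
  TTTFTT
Step 3: 8 trees catch fire, 6 burn out
  T.F.FT
  TF....
  F.....
  .F...F
  TTF.FT
Step 4: 4 trees catch fire, 8 burn out
  T....F
  F.....
  ......
  ......
  TF...F

T....F
F.....
......
......
TF...F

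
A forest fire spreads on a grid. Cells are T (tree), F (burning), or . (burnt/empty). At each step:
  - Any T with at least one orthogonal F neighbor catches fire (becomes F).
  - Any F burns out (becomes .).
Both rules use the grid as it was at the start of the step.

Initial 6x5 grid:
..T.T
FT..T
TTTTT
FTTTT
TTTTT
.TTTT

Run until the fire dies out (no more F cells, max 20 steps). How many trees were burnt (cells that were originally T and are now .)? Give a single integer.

Step 1: +4 fires, +2 burnt (F count now 4)
Step 2: +3 fires, +4 burnt (F count now 3)
Step 3: +4 fires, +3 burnt (F count now 4)
Step 4: +4 fires, +4 burnt (F count now 4)
Step 5: +3 fires, +4 burnt (F count now 3)
Step 6: +2 fires, +3 burnt (F count now 2)
Step 7: +1 fires, +2 burnt (F count now 1)
Step 8: +0 fires, +1 burnt (F count now 0)
Fire out after step 8
Initially T: 22, now '.': 29
Total burnt (originally-T cells now '.'): 21

Answer: 21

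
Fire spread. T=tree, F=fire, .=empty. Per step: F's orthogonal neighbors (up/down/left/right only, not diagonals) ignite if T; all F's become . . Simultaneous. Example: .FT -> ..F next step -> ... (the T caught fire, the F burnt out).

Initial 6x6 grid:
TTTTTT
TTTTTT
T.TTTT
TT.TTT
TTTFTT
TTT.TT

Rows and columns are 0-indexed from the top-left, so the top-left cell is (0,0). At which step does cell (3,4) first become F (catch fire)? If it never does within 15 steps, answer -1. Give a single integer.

Step 1: cell (3,4)='T' (+3 fires, +1 burnt)
Step 2: cell (3,4)='F' (+6 fires, +3 burnt)
  -> target ignites at step 2
Step 3: cell (3,4)='.' (+8 fires, +6 burnt)
Step 4: cell (3,4)='.' (+6 fires, +8 burnt)
Step 5: cell (3,4)='.' (+5 fires, +6 burnt)
Step 6: cell (3,4)='.' (+3 fires, +5 burnt)
Step 7: cell (3,4)='.' (+1 fires, +3 burnt)
Step 8: cell (3,4)='.' (+0 fires, +1 burnt)
  fire out at step 8

2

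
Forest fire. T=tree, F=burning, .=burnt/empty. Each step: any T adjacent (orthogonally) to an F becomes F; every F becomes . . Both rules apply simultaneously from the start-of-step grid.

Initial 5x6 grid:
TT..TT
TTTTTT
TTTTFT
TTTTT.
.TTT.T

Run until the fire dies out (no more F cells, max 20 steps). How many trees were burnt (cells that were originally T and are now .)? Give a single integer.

Answer: 23

Derivation:
Step 1: +4 fires, +1 burnt (F count now 4)
Step 2: +5 fires, +4 burnt (F count now 5)
Step 3: +5 fires, +5 burnt (F count now 5)
Step 4: +4 fires, +5 burnt (F count now 4)
Step 5: +4 fires, +4 burnt (F count now 4)
Step 6: +1 fires, +4 burnt (F count now 1)
Step 7: +0 fires, +1 burnt (F count now 0)
Fire out after step 7
Initially T: 24, now '.': 29
Total burnt (originally-T cells now '.'): 23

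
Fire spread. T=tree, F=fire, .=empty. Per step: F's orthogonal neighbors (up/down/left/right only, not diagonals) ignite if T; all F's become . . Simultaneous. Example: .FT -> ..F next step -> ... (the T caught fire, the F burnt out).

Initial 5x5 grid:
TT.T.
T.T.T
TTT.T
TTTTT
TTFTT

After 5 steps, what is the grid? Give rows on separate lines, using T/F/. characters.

Step 1: 3 trees catch fire, 1 burn out
  TT.T.
  T.T.T
  TTT.T
  TTFTT
  TF.FT
Step 2: 5 trees catch fire, 3 burn out
  TT.T.
  T.T.T
  TTF.T
  TF.FT
  F...F
Step 3: 4 trees catch fire, 5 burn out
  TT.T.
  T.F.T
  TF..T
  F...F
  .....
Step 4: 2 trees catch fire, 4 burn out
  TT.T.
  T...T
  F...F
  .....
  .....
Step 5: 2 trees catch fire, 2 burn out
  TT.T.
  F...F
  .....
  .....
  .....

TT.T.
F...F
.....
.....
.....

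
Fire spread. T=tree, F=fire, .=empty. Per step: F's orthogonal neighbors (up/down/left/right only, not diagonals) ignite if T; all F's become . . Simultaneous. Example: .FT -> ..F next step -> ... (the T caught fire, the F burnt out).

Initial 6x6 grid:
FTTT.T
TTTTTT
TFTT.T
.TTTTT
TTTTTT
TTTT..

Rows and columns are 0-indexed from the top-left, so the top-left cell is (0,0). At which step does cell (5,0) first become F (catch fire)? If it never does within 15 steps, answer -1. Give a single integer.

Step 1: cell (5,0)='T' (+6 fires, +2 burnt)
Step 2: cell (5,0)='T' (+5 fires, +6 burnt)
Step 3: cell (5,0)='T' (+6 fires, +5 burnt)
Step 4: cell (5,0)='F' (+5 fires, +6 burnt)
  -> target ignites at step 4
Step 5: cell (5,0)='.' (+4 fires, +5 burnt)
Step 6: cell (5,0)='.' (+3 fires, +4 burnt)
Step 7: cell (5,0)='.' (+0 fires, +3 burnt)
  fire out at step 7

4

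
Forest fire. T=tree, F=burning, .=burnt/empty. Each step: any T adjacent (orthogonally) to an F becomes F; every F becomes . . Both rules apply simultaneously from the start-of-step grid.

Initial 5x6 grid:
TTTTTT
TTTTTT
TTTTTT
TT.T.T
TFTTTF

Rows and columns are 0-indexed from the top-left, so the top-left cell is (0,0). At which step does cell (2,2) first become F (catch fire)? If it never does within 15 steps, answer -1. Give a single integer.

Step 1: cell (2,2)='T' (+5 fires, +2 burnt)
Step 2: cell (2,2)='T' (+4 fires, +5 burnt)
Step 3: cell (2,2)='F' (+6 fires, +4 burnt)
  -> target ignites at step 3
Step 4: cell (2,2)='.' (+6 fires, +6 burnt)
Step 5: cell (2,2)='.' (+4 fires, +6 burnt)
Step 6: cell (2,2)='.' (+1 fires, +4 burnt)
Step 7: cell (2,2)='.' (+0 fires, +1 burnt)
  fire out at step 7

3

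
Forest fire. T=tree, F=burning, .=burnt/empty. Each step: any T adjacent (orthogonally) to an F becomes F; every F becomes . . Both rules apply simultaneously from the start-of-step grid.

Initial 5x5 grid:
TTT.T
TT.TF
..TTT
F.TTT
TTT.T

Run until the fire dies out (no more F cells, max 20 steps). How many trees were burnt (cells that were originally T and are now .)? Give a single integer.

Step 1: +4 fires, +2 burnt (F count now 4)
Step 2: +3 fires, +4 burnt (F count now 3)
Step 3: +4 fires, +3 burnt (F count now 4)
Step 4: +1 fires, +4 burnt (F count now 1)
Step 5: +0 fires, +1 burnt (F count now 0)
Fire out after step 5
Initially T: 17, now '.': 20
Total burnt (originally-T cells now '.'): 12

Answer: 12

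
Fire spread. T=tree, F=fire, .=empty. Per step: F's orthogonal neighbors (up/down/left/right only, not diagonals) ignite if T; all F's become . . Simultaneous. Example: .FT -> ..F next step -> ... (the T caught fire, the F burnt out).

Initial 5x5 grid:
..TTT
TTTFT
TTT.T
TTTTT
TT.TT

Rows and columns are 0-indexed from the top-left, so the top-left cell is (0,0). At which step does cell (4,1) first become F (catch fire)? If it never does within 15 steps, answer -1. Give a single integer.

Step 1: cell (4,1)='T' (+3 fires, +1 burnt)
Step 2: cell (4,1)='T' (+5 fires, +3 burnt)
Step 3: cell (4,1)='T' (+4 fires, +5 burnt)
Step 4: cell (4,1)='T' (+4 fires, +4 burnt)
Step 5: cell (4,1)='F' (+3 fires, +4 burnt)
  -> target ignites at step 5
Step 6: cell (4,1)='.' (+1 fires, +3 burnt)
Step 7: cell (4,1)='.' (+0 fires, +1 burnt)
  fire out at step 7

5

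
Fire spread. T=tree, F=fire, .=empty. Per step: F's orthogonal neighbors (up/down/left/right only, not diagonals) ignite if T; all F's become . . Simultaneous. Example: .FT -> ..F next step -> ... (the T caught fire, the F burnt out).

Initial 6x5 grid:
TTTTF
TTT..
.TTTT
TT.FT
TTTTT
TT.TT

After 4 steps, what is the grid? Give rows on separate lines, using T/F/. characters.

Step 1: 4 trees catch fire, 2 burn out
  TTTF.
  TTT..
  .TTFT
  TT..F
  TTTFT
  TT.TT
Step 2: 6 trees catch fire, 4 burn out
  TTF..
  TTT..
  .TF.F
  TT...
  TTF.F
  TT.FT
Step 3: 5 trees catch fire, 6 burn out
  TF...
  TTF..
  .F...
  TT...
  TF...
  TT..F
Step 4: 5 trees catch fire, 5 burn out
  F....
  TF...
  .....
  TF...
  F....
  TF...

F....
TF...
.....
TF...
F....
TF...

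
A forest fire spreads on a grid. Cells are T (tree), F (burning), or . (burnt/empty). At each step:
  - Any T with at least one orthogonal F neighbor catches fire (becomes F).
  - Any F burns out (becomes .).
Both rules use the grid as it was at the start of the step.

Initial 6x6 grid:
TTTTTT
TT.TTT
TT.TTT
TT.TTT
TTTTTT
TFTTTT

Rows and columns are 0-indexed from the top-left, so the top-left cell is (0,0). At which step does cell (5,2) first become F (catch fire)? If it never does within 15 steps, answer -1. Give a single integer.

Step 1: cell (5,2)='F' (+3 fires, +1 burnt)
  -> target ignites at step 1
Step 2: cell (5,2)='.' (+4 fires, +3 burnt)
Step 3: cell (5,2)='.' (+4 fires, +4 burnt)
Step 4: cell (5,2)='.' (+5 fires, +4 burnt)
Step 5: cell (5,2)='.' (+5 fires, +5 burnt)
Step 6: cell (5,2)='.' (+5 fires, +5 burnt)
Step 7: cell (5,2)='.' (+3 fires, +5 burnt)
Step 8: cell (5,2)='.' (+2 fires, +3 burnt)
Step 9: cell (5,2)='.' (+1 fires, +2 burnt)
Step 10: cell (5,2)='.' (+0 fires, +1 burnt)
  fire out at step 10

1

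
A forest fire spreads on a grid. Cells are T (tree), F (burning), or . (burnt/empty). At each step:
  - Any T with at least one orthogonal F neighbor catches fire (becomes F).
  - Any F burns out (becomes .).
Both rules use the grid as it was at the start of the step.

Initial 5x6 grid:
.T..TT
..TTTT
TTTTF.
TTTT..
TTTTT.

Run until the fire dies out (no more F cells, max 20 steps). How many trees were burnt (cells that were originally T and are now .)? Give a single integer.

Answer: 19

Derivation:
Step 1: +2 fires, +1 burnt (F count now 2)
Step 2: +5 fires, +2 burnt (F count now 5)
Step 3: +5 fires, +5 burnt (F count now 5)
Step 4: +4 fires, +5 burnt (F count now 4)
Step 5: +2 fires, +4 burnt (F count now 2)
Step 6: +1 fires, +2 burnt (F count now 1)
Step 7: +0 fires, +1 burnt (F count now 0)
Fire out after step 7
Initially T: 20, now '.': 29
Total burnt (originally-T cells now '.'): 19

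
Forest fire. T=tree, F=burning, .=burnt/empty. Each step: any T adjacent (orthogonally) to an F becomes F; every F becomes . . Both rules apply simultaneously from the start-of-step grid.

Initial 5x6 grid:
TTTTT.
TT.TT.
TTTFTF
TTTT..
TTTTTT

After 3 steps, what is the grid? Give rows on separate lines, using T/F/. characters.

Step 1: 4 trees catch fire, 2 burn out
  TTTTT.
  TT.FT.
  TTF.F.
  TTTF..
  TTTTTT
Step 2: 5 trees catch fire, 4 burn out
  TTTFT.
  TT..F.
  TF....
  TTF...
  TTTFTT
Step 3: 7 trees catch fire, 5 burn out
  TTF.F.
  TF....
  F.....
  TF....
  TTF.FT

TTF.F.
TF....
F.....
TF....
TTF.FT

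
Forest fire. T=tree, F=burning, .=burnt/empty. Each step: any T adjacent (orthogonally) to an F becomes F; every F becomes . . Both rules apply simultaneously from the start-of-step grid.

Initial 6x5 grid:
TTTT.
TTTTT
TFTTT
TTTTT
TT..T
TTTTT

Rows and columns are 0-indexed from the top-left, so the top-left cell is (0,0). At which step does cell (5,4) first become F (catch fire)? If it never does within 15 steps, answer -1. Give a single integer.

Step 1: cell (5,4)='T' (+4 fires, +1 burnt)
Step 2: cell (5,4)='T' (+7 fires, +4 burnt)
Step 3: cell (5,4)='T' (+7 fires, +7 burnt)
Step 4: cell (5,4)='T' (+5 fires, +7 burnt)
Step 5: cell (5,4)='T' (+2 fires, +5 burnt)
Step 6: cell (5,4)='F' (+1 fires, +2 burnt)
  -> target ignites at step 6
Step 7: cell (5,4)='.' (+0 fires, +1 burnt)
  fire out at step 7

6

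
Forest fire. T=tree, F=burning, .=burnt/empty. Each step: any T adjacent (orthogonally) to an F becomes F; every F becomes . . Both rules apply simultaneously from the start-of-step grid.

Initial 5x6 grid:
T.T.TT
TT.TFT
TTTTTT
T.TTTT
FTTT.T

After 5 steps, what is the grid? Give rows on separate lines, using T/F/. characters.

Step 1: 6 trees catch fire, 2 burn out
  T.T.FT
  TT.F.F
  TTTTFT
  F.TTTT
  .FTT.T
Step 2: 6 trees catch fire, 6 burn out
  T.T..F
  TT....
  FTTF.F
  ..TTFT
  ..FT.T
Step 3: 7 trees catch fire, 6 burn out
  T.T...
  FT....
  .FF...
  ..FF.F
  ...F.T
Step 4: 3 trees catch fire, 7 burn out
  F.T...
  .F....
  ......
  ......
  .....F
Step 5: 0 trees catch fire, 3 burn out
  ..T...
  ......
  ......
  ......
  ......

..T...
......
......
......
......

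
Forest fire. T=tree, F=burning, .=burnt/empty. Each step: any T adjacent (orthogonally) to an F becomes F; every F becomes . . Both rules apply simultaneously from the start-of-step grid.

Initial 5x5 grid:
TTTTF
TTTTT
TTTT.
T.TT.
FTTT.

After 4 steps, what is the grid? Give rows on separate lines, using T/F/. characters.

Step 1: 4 trees catch fire, 2 burn out
  TTTF.
  TTTTF
  TTTT.
  F.TT.
  .FTT.
Step 2: 4 trees catch fire, 4 burn out
  TTF..
  TTTF.
  FTTT.
  ..TT.
  ..FT.
Step 3: 7 trees catch fire, 4 burn out
  TF...
  FTF..
  .FTF.
  ..FT.
  ...F.
Step 4: 4 trees catch fire, 7 burn out
  F....
  .F...
  ..F..
  ...F.
  .....

F....
.F...
..F..
...F.
.....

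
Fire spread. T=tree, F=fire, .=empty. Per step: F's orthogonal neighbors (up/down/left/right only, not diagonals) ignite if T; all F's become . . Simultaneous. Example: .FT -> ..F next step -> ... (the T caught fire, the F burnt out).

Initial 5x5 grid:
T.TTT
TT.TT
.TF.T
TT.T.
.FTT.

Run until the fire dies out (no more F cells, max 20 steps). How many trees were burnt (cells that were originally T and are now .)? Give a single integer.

Step 1: +3 fires, +2 burnt (F count now 3)
Step 2: +3 fires, +3 burnt (F count now 3)
Step 3: +2 fires, +3 burnt (F count now 2)
Step 4: +1 fires, +2 burnt (F count now 1)
Step 5: +0 fires, +1 burnt (F count now 0)
Fire out after step 5
Initially T: 15, now '.': 19
Total burnt (originally-T cells now '.'): 9

Answer: 9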